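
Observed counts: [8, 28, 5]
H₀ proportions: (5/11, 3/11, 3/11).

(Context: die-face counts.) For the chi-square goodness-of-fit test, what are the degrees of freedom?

degrees of freedom = 2

df = k − 1 = 3 − 1 = 2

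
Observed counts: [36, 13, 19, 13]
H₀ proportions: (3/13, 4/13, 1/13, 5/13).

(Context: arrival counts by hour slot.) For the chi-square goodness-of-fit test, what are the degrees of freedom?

df = k − 1 = 4 − 1 = 3

degrees of freedom = 3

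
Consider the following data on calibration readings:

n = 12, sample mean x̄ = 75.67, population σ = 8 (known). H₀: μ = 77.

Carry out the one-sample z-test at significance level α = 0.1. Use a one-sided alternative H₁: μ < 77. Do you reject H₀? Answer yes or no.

reject H₀: no

SE = σ/√n = 8/√12 = 2.3094
z = (x̄−μ₀)/SE = (75.67−77)/2.3094 = -0.5759
p-value (one-sided, H₁ less) = 0.28234
At α=0.1: p ≥ α → fail to reject H₀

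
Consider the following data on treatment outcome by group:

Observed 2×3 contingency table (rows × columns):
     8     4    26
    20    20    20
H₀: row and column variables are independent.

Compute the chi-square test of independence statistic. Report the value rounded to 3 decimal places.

Row totals [38, 60], col totals [28, 24, 46], n=98
χ² = (8−10.86)²/10.86 + (4−9.31)²/9.31 + (26−17.84)²/17.84 + (20−17.14)²/17.14 + (20−14.69)²/14.69 + (20−28.16)²/28.16 = 12.2718
df = 2

test statistic = 12.272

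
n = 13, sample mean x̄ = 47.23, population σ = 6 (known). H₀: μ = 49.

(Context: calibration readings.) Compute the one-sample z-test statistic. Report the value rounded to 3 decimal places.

SE = σ/√n = 6/√13 = 1.6641
z = (x̄−μ₀)/SE = (47.23−49)/1.6641 = -1.0636

test statistic = -1.064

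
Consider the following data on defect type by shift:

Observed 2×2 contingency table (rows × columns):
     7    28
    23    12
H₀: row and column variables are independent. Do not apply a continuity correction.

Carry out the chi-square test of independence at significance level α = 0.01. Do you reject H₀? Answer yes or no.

reject H₀: yes

Row totals [35, 35], col totals [30, 40], n=70
χ² = (7−15.00)²/15.00 + (28−20.00)²/20.00 + (23−15.00)²/15.00 + (12−20.00)²/20.00 = 14.9333
df = 1
p-value (upper-tail) = 0.00011
At α=0.01: p < α → reject H₀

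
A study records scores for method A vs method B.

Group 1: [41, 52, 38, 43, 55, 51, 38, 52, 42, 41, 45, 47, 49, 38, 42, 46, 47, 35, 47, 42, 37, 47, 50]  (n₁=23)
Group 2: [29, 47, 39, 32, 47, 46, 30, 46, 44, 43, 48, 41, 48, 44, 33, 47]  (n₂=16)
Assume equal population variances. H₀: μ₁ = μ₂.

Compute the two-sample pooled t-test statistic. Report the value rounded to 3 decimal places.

test statistic = 1.559

x̄₁=44.565, s₁=5.484, n₁=23
x̄₂=41.500, s₂=6.772, n₂=16
s_p² = [22·5.484² + 15·6.772²]/37 = 36.4771
SE = √(s_p²·(1/23+1/16)) = 1.9662
t = (44.565−41.500)/1.9662 = 1.5590
df = 37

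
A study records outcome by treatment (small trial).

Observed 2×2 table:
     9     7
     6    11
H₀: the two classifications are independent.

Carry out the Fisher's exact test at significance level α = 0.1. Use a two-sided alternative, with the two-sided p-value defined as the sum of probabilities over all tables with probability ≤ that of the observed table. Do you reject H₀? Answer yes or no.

reject H₀: no

Margins: r₁=16, r₂=17, c₁=15, c₂=18, n=33
p_obs = C(16,9)·C(17,6)/C(33,15); sum pmf over tables with pmf ≤ p_obs
p-value (two-sided) = 0.30283
At α=0.1: p ≥ α → fail to reject H₀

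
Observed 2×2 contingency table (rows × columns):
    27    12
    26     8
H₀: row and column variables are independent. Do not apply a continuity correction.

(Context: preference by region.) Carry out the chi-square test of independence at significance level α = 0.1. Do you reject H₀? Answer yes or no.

reject H₀: no

Row totals [39, 34], col totals [53, 20], n=73
χ² = (27−28.32)²/28.32 + (12−10.68)²/10.68 + (26−24.68)²/24.68 + (8−9.32)²/9.32 = 0.4786
df = 1
p-value (upper-tail) = 0.48904
At α=0.1: p ≥ α → fail to reject H₀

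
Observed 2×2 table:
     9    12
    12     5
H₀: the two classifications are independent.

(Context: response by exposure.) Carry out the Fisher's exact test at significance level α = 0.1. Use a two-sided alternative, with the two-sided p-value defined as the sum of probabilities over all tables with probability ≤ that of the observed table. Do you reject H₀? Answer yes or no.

Margins: r₁=21, r₂=17, c₁=21, c₂=17, n=38
p_obs = C(21,9)·C(17,12)/C(38,21); sum pmf over tables with pmf ≤ p_obs
p-value (two-sided) = 0.11127
At α=0.1: p ≥ α → fail to reject H₀

reject H₀: no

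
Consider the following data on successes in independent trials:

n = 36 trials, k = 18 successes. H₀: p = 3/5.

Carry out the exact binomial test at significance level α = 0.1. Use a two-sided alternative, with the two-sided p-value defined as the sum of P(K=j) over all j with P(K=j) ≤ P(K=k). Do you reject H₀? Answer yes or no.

reject H₀: no

Exact binomial: n=36, k=18, p₀=3/5=0.6000
P(X=j) = C(n,j)·p₀^j·(1−p₀)^(n−j); p = Σ P(X=j) over j with P(X=j) ≤ P(X=18)
p-value (two-sided) = 0.23634
At α=0.1: p ≥ α → fail to reject H₀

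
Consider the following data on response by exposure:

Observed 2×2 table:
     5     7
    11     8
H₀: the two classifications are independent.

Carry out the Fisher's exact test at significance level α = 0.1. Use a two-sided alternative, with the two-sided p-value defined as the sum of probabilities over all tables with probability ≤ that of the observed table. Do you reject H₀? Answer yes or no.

Margins: r₁=12, r₂=19, c₁=16, c₂=15, n=31
p_obs = C(12,5)·C(19,11)/C(31,16); sum pmf over tables with pmf ≤ p_obs
p-value (two-sided) = 0.47255
At α=0.1: p ≥ α → fail to reject H₀

reject H₀: no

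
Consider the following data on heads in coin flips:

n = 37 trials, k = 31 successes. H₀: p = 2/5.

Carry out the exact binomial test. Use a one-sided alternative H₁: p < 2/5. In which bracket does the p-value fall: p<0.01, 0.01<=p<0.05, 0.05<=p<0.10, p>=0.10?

Exact binomial: n=37, k=31, p₀=2/5=0.4000
P(X≤31) from Σ C(n,i)·p₀^i·(1−p₀)^(n−i)
p-value (one-sided, H₁ less) = 1.00000
→ bracket: p>=0.10

p-value bracket: p>=0.10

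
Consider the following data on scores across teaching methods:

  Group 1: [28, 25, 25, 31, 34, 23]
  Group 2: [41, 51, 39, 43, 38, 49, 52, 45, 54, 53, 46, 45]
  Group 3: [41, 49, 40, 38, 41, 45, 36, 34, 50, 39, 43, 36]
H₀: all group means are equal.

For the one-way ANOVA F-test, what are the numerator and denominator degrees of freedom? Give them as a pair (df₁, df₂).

k = 3 groups, N = 30 total
df = (k−1, N−k) = (3−1, 30−3) = (2, 27)

degrees of freedom = [2, 27]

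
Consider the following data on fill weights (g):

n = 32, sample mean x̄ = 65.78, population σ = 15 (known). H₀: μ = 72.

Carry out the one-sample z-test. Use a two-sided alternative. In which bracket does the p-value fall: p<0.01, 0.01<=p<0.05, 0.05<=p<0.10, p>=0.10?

SE = σ/√n = 15/√32 = 2.6517
z = (x̄−μ₀)/SE = (65.78−72)/2.6517 = -2.3457
p-value (two-sided) = 0.01899
→ bracket: 0.01<=p<0.05

p-value bracket: 0.01<=p<0.05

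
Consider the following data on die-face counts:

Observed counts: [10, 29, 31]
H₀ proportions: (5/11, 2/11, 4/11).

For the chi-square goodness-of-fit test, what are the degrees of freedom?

df = k − 1 = 3 − 1 = 2

degrees of freedom = 2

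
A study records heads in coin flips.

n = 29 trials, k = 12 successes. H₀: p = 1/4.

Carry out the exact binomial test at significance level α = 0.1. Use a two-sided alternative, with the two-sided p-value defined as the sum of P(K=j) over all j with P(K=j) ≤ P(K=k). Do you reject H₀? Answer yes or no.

Exact binomial: n=29, k=12, p₀=1/4=0.2500
P(X=j) = C(n,j)·p₀^j·(1−p₀)^(n−j); p = Σ P(X=j) over j with P(X=j) ≤ P(X=12)
p-value (two-sided) = 0.05231
At α=0.1: p < α → reject H₀

reject H₀: yes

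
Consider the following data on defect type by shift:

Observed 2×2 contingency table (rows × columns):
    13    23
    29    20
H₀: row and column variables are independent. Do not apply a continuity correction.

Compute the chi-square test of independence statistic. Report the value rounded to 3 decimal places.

Row totals [36, 49], col totals [42, 43], n=85
χ² = (13−17.79)²/17.79 + (23−18.21)²/18.21 + (29−24.21)²/24.21 + (20−24.79)²/24.79 = 4.4197
df = 1

test statistic = 4.420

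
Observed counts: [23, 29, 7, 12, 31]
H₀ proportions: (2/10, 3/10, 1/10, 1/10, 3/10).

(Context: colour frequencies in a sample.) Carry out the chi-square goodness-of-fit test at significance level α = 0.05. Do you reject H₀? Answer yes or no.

reject H₀: no

n = 102; E_i = n·p_i = [20.40, 30.60, 10.20, 10.20, 30.60]
χ² = (23−20.40)²/20.40 + (29−30.60)²/30.60 + (7−10.20)²/10.20 + (12−10.20)²/10.20 + (31−30.60)²/30.60 = 1.7418
df = 4
p-value (upper-tail) = 0.78311
At α=0.05: p ≥ α → fail to reject H₀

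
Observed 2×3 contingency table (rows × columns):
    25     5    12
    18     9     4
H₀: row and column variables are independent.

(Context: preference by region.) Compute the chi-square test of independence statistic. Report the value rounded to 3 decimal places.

Row totals [42, 31], col totals [43, 14, 16], n=73
χ² = (25−24.74)²/24.74 + (5−8.05)²/8.05 + (12−9.21)²/9.21 + (18−18.26)²/18.26 + (9−5.95)²/5.95 + (4−6.79)²/6.79 = 4.7323
df = 2

test statistic = 4.732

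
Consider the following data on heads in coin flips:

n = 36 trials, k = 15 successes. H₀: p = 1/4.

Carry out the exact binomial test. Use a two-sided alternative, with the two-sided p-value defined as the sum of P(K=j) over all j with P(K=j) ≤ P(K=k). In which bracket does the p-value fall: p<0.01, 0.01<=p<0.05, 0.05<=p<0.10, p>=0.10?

Exact binomial: n=36, k=15, p₀=1/4=0.2500
P(X=j) = C(n,j)·p₀^j·(1−p₀)^(n−j); p = Σ P(X=j) over j with P(X=j) ≤ P(X=15)
p-value (two-sided) = 0.03196
→ bracket: 0.01<=p<0.05

p-value bracket: 0.01<=p<0.05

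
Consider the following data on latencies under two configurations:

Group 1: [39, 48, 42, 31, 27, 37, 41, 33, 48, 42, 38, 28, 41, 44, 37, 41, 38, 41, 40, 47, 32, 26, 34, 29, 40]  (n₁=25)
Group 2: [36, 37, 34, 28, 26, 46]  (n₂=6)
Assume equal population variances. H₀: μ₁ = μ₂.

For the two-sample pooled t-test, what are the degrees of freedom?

degrees of freedom = 29

df = n₁ + n₂ − 2 = 25 + 6 − 2 = 29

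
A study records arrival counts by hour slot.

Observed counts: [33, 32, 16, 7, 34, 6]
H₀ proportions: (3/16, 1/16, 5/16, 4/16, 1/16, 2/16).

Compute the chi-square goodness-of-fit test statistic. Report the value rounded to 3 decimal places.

test statistic = 200.056

n = 128; E_i = n·p_i = [24.00, 8.00, 40.00, 32.00, 8.00, 16.00]
χ² = (33−24.00)²/24.00 + (32−8.00)²/8.00 + (16−40.00)²/40.00 + (7−32.00)²/32.00 + (34−8.00)²/8.00 + (6−16.00)²/16.00 = 200.0563
df = 5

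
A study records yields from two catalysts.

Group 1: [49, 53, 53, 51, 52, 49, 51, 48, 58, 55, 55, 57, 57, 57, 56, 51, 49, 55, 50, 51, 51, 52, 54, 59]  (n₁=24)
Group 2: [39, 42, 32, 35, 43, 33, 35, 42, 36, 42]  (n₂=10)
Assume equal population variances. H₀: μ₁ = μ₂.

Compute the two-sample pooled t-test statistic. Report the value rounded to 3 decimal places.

test statistic = 11.496

x̄₁=53.042, s₁=3.196, n₁=24
x̄₂=37.900, s₂=4.175, n₂=10
s_p² = [23·3.196² + 9·4.175²]/32 = 12.2456
SE = √(s_p²·(1/24+1/10)) = 1.3171
t = (53.042−37.900)/1.3171 = 11.4961
df = 32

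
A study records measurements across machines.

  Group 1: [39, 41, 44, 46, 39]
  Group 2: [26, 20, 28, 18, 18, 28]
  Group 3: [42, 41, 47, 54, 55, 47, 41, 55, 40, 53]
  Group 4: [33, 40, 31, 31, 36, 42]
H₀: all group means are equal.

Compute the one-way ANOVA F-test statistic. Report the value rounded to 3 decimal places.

test statistic = 29.042

Group means [41.80, 23.00, 47.50, 35.50], grand mean 38.333
SSB = Σnᵢ(x̄ᵢ−x̄)² = 2359.200; SSW = ΣΣ(x−x̄ᵢ)² = 622.800
MSB = 2359.200/3 = 786.4000; MSW = 622.800/23 = 27.0783
F = MSB/MSW = 29.0417
df = (3, 23)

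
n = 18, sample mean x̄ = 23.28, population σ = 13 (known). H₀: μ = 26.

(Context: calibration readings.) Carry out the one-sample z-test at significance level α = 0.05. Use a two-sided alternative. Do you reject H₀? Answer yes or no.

SE = σ/√n = 13/√18 = 3.0641
z = (x̄−μ₀)/SE = (23.28−26)/3.0641 = -0.8877
p-value (two-sided) = 0.37471
At α=0.05: p ≥ α → fail to reject H₀

reject H₀: no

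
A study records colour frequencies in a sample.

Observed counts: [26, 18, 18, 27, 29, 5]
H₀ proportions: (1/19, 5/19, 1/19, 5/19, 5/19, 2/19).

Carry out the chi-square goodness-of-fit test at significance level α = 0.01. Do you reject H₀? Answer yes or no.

n = 123; E_i = n·p_i = [6.47, 32.37, 6.47, 32.37, 32.37, 12.95]
χ² = (26−6.47)²/6.47 + (18−32.37)²/32.37 + (18−6.47)²/6.47 + (27−32.37)²/32.37 + (29−32.37)²/32.37 + (5−12.95)²/12.95 = 91.9163
df = 5
p-value (upper-tail) = 0.00000
At α=0.01: p < α → reject H₀

reject H₀: yes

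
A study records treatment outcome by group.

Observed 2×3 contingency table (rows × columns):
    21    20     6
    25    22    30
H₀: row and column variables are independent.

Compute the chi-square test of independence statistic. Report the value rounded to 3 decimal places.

test statistic = 9.756

Row totals [47, 77], col totals [46, 42, 36], n=124
χ² = (21−17.44)²/17.44 + (20−15.92)²/15.92 + (6−13.65)²/13.65 + (25−28.56)²/28.56 + (22−26.08)²/26.08 + (30−22.35)²/22.35 = 9.7560
df = 2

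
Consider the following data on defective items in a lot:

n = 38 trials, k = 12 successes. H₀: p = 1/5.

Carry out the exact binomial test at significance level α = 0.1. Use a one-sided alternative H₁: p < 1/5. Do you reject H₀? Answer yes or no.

Exact binomial: n=38, k=12, p₀=1/5=0.2000
P(X≤12) from Σ C(n,i)·p₀^i·(1−p₀)^(n−i)
p-value (one-sided, H₁ less) = 0.97121
At α=0.1: p ≥ α → fail to reject H₀

reject H₀: no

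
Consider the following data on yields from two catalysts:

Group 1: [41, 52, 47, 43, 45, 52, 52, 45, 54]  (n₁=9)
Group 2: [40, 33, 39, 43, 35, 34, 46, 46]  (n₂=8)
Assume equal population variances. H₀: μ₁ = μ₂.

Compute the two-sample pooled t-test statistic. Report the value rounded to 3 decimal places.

test statistic = 3.491

x̄₁=47.889, s₁=4.702, n₁=9
x̄₂=39.500, s₂=5.210, n₂=8
s_p² = [8·4.702² + 7·5.210²]/15 = 24.4593
SE = √(s_p²·(1/9+1/8)) = 2.4031
t = (47.889−39.500)/2.4031 = 3.4908
df = 15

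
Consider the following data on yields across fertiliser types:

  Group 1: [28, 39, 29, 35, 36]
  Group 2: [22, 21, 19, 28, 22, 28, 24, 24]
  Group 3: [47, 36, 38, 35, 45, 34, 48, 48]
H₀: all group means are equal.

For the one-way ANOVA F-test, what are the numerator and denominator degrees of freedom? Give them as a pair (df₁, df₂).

k = 3 groups, N = 21 total
df = (k−1, N−k) = (3−1, 21−3) = (2, 18)

degrees of freedom = [2, 18]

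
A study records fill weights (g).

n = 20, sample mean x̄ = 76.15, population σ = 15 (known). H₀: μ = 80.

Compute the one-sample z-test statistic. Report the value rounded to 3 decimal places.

SE = σ/√n = 15/√20 = 3.3541
z = (x̄−μ₀)/SE = (76.15−80)/3.3541 = -1.1478

test statistic = -1.148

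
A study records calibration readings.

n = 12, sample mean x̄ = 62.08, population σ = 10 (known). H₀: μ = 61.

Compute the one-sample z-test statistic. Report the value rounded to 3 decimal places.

test statistic = 0.374

SE = σ/√n = 10/√12 = 2.8868
z = (x̄−μ₀)/SE = (62.08−61)/2.8868 = 0.3741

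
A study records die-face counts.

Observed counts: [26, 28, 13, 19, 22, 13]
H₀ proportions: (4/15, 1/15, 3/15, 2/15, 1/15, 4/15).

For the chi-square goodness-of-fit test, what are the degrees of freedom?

degrees of freedom = 5

df = k − 1 = 6 − 1 = 5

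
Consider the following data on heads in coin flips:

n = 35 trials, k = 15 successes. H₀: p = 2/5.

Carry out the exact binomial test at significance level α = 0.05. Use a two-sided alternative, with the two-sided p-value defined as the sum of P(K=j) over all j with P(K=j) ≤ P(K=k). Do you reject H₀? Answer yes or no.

reject H₀: no

Exact binomial: n=35, k=15, p₀=2/5=0.4000
P(X=j) = C(n,j)·p₀^j·(1−p₀)^(n−j); p = Σ P(X=j) over j with P(X=j) ≤ P(X=15)
p-value (two-sided) = 0.73298
At α=0.05: p ≥ α → fail to reject H₀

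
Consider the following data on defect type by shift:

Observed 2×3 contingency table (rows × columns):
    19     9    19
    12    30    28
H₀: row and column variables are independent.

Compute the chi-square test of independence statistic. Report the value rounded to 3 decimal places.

test statistic = 10.496

Row totals [47, 70], col totals [31, 39, 47], n=117
χ² = (19−12.45)²/12.45 + (9−15.67)²/15.67 + (19−18.88)²/18.88 + (12−18.55)²/18.55 + (30−23.33)²/23.33 + (28−28.12)²/28.12 = 10.4960
df = 2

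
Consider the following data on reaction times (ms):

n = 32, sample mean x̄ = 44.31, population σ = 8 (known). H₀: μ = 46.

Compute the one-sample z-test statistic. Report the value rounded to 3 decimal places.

SE = σ/√n = 8/√32 = 1.4142
z = (x̄−μ₀)/SE = (44.31−46)/1.4142 = -1.1950

test statistic = -1.195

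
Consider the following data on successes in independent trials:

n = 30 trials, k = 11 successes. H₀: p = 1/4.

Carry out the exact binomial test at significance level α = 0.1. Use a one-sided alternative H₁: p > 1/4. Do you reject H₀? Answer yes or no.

reject H₀: no

Exact binomial: n=30, k=11, p₀=1/4=0.2500
P(X≥11) from Σ C(n,i)·p₀^i·(1−p₀)^(n−i)
p-value (one-sided, H₁ greater) = 0.10573
At α=0.1: p ≥ α → fail to reject H₀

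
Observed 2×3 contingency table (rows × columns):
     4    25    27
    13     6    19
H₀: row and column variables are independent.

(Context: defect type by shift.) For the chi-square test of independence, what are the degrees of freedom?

degrees of freedom = 2

df = (r−1)(c−1) = (2−1)·(3−1) = 2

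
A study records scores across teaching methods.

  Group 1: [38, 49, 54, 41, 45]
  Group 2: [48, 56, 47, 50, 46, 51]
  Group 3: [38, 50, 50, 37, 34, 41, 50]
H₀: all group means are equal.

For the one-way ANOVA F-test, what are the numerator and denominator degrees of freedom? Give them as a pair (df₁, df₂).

degrees of freedom = [2, 15]

k = 3 groups, N = 18 total
df = (k−1, N−k) = (3−1, 18−3) = (2, 15)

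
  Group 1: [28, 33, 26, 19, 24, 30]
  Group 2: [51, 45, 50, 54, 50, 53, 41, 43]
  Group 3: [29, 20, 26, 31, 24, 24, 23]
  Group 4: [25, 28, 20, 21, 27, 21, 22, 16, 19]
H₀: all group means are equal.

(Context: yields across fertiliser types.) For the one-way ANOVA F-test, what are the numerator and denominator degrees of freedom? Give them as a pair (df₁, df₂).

degrees of freedom = [3, 26]

k = 4 groups, N = 30 total
df = (k−1, N−k) = (4−1, 30−4) = (3, 26)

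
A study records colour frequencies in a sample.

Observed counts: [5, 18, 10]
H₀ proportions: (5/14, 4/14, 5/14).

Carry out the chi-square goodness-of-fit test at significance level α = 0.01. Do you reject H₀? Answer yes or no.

n = 33; E_i = n·p_i = [11.79, 9.43, 11.79]
χ² = (5−11.79)²/11.79 + (18−9.43)²/9.43 + (10−11.79)²/11.79 = 11.9697
df = 2
p-value (upper-tail) = 0.00252
At α=0.01: p < α → reject H₀

reject H₀: yes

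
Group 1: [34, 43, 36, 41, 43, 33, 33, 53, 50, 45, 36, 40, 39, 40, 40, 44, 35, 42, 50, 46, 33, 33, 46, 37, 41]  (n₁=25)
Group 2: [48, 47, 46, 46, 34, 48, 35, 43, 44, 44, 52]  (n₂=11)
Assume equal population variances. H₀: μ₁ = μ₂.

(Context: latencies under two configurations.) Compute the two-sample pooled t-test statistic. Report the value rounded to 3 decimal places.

x̄₁=40.520, s₁=5.767, n₁=25
x̄₂=44.273, s₂=5.424, n₂=11
s_p² = [24·5.767² + 10·5.424²]/34 = 32.1301
SE = √(s_p²·(1/25+1/11)) = 2.0509
t = (40.520−44.273)/2.0509 = -1.8298
df = 34

test statistic = -1.830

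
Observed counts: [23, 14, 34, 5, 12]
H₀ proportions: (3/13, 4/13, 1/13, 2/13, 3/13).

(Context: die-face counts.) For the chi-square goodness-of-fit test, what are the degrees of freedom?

degrees of freedom = 4

df = k − 1 = 5 − 1 = 4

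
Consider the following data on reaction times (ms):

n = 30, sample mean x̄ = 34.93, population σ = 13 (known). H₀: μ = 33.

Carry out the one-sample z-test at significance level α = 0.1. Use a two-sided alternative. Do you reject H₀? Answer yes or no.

SE = σ/√n = 13/√30 = 2.3735
z = (x̄−μ₀)/SE = (34.93−33)/2.3735 = 0.8132
p-value (two-sided) = 0.41613
At α=0.1: p ≥ α → fail to reject H₀

reject H₀: no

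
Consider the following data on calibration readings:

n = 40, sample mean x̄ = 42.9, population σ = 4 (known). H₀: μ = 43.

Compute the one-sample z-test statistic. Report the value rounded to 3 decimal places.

test statistic = -0.158

SE = σ/√n = 4/√40 = 0.6325
z = (x̄−μ₀)/SE = (42.9−43)/0.6325 = -0.1581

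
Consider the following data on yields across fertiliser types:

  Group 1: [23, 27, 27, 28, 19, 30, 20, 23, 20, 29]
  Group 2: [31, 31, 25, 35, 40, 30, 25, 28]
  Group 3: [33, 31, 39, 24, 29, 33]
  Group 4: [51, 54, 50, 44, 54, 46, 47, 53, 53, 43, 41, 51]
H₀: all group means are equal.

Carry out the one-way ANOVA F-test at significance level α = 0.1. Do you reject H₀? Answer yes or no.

Group means [24.60, 30.62, 31.50, 48.92], grand mean 35.194
SSB = Σnᵢ(x̄ᵢ−x̄)² = 3630.947; SSW = ΣΣ(x−x̄ᵢ)² = 680.692
MSB = 3630.947/3 = 1210.3157; MSW = 680.692/32 = 21.2716
F = MSB/MSW = 56.8982
df = (3, 32)
p-value (upper-tail) = 0.00000
At α=0.1: p < α → reject H₀

reject H₀: yes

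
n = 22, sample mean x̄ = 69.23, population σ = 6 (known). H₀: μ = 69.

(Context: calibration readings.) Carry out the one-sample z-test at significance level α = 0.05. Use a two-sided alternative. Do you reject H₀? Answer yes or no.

SE = σ/√n = 6/√22 = 1.2792
z = (x̄−μ₀)/SE = (69.23−69)/1.2792 = 0.1798
p-value (two-sided) = 0.85731
At α=0.05: p ≥ α → fail to reject H₀

reject H₀: no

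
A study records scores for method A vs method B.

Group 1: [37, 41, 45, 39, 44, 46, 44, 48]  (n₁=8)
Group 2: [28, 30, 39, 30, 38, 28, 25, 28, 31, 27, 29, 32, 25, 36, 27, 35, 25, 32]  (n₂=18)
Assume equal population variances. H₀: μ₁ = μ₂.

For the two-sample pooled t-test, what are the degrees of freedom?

df = n₁ + n₂ − 2 = 8 + 18 − 2 = 24

degrees of freedom = 24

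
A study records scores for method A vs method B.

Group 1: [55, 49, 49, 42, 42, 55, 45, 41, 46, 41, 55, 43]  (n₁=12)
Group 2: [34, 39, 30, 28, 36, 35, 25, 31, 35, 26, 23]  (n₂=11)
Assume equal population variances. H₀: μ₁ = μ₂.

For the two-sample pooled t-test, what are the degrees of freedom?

degrees of freedom = 21

df = n₁ + n₂ − 2 = 12 + 11 − 2 = 21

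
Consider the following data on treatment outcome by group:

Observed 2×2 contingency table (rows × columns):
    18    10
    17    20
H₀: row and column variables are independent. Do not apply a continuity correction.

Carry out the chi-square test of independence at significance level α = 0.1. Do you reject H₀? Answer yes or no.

Row totals [28, 37], col totals [35, 30], n=65
χ² = (18−15.08)²/15.08 + (10−12.92)²/12.92 + (17−19.92)²/19.92 + (20−17.08)²/17.08 = 2.1571
df = 1
p-value (upper-tail) = 0.14191
At α=0.1: p ≥ α → fail to reject H₀

reject H₀: no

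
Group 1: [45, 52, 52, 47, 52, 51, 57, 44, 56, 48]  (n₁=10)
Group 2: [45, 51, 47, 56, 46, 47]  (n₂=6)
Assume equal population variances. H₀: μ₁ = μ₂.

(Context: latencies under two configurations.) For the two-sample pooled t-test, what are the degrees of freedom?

df = n₁ + n₂ − 2 = 10 + 6 − 2 = 14

degrees of freedom = 14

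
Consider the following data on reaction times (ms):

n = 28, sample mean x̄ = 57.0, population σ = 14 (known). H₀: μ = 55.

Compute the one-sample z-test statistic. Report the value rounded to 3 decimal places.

SE = σ/√n = 14/√28 = 2.6458
z = (x̄−μ₀)/SE = (57.0−55)/2.6458 = 0.7559

test statistic = 0.756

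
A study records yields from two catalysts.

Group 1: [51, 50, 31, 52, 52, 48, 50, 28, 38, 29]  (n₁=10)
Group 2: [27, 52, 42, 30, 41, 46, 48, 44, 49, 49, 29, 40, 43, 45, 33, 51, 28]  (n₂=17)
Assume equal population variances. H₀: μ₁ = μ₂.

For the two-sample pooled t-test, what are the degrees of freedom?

degrees of freedom = 25

df = n₁ + n₂ − 2 = 10 + 17 − 2 = 25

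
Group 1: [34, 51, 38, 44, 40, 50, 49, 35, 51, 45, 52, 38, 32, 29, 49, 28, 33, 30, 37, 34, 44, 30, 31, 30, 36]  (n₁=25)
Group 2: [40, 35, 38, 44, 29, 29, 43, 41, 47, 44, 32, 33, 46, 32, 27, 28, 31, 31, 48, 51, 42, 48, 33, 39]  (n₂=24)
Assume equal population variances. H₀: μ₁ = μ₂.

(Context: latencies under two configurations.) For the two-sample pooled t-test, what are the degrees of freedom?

df = n₁ + n₂ − 2 = 25 + 24 − 2 = 47

degrees of freedom = 47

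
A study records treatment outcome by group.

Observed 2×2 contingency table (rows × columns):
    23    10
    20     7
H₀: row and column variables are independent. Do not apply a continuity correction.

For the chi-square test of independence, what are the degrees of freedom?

df = (r−1)(c−1) = (2−1)·(2−1) = 1

degrees of freedom = 1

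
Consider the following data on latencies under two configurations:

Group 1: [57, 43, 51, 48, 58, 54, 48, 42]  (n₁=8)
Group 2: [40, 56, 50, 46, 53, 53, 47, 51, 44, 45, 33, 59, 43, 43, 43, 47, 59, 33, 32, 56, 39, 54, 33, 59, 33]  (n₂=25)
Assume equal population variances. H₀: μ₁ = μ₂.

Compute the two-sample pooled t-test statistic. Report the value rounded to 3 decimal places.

test statistic = 1.207

x̄₁=50.125, s₁=5.987, n₁=8
x̄₂=46.040, s₂=8.900, n₂=25
s_p² = [7·5.987² + 24·8.900²]/31 = 69.4140
SE = √(s_p²·(1/8+1/25)) = 3.3843
t = (50.125−46.040)/3.3843 = 1.2071
df = 31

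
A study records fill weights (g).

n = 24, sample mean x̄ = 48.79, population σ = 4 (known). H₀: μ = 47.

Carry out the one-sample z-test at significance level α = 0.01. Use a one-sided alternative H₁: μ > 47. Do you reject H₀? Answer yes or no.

reject H₀: no

SE = σ/√n = 4/√24 = 0.8165
z = (x̄−μ₀)/SE = (48.79−47)/0.8165 = 2.1923
p-value (one-sided, H₁ greater) = 0.01418
At α=0.01: p ≥ α → fail to reject H₀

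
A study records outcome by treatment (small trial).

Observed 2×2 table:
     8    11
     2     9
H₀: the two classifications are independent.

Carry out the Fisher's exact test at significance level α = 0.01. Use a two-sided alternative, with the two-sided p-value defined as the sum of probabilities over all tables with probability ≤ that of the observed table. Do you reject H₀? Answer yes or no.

Margins: r₁=19, r₂=11, c₁=10, c₂=20, n=30
p_obs = C(19,8)·C(11,2)/C(30,10); sum pmf over tables with pmf ≤ p_obs
p-value (two-sided) = 0.24647
At α=0.01: p ≥ α → fail to reject H₀

reject H₀: no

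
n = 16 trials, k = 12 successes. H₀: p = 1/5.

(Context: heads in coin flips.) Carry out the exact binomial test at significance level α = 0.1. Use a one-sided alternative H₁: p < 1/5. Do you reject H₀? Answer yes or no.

reject H₀: no

Exact binomial: n=16, k=12, p₀=1/5=0.2000
P(X≤12) from Σ C(n,i)·p₀^i·(1−p₀)^(n−i)
p-value (one-sided, H₁ less) = 1.00000
At α=0.1: p ≥ α → fail to reject H₀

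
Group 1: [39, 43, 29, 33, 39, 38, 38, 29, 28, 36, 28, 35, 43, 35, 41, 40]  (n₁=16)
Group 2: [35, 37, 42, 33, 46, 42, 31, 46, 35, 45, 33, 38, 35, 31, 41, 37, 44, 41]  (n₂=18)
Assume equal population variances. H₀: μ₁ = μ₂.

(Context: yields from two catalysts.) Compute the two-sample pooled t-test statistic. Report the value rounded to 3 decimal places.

test statistic = -1.461

x̄₁=35.875, s₁=5.175, n₁=16
x̄₂=38.444, s₂=5.067, n₂=18
s_p² = [15·5.175² + 17·5.067²]/32 = 26.1936
SE = √(s_p²·(1/16+1/18)) = 1.7585
t = (35.875−38.444)/1.7585 = -1.4612
df = 32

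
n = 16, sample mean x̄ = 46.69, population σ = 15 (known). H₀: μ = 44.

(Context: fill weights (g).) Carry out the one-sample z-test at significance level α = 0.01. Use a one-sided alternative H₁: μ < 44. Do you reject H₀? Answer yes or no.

SE = σ/√n = 15/√16 = 3.7500
z = (x̄−μ₀)/SE = (46.69−44)/3.7500 = 0.7173
p-value (one-sided, H₁ less) = 0.76342
At α=0.01: p ≥ α → fail to reject H₀

reject H₀: no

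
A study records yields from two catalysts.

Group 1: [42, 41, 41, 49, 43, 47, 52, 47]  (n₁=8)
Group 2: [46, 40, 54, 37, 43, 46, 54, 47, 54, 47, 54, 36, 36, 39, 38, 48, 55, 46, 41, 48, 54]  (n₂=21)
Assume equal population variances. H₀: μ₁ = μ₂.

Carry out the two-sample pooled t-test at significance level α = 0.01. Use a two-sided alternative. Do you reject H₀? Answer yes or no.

x̄₁=45.250, s₁=4.097, n₁=8
x̄₂=45.857, s₂=6.613, n₂=21
s_p² = [7·4.097² + 20·6.613²]/27 = 36.7434
SE = √(s_p²·(1/8+1/21)) = 2.5185
t = (45.250−45.857)/2.5185 = -0.2411
df = 27
p-value (two-sided) = 0.81132
At α=0.01: p ≥ α → fail to reject H₀

reject H₀: no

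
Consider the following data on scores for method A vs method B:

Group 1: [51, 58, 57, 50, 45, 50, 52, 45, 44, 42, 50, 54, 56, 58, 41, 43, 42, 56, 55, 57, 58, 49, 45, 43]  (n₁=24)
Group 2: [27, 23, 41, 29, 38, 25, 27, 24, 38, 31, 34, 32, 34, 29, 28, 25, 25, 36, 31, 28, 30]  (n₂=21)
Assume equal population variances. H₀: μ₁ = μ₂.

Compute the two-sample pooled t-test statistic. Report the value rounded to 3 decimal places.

x̄₁=50.042, s₁=5.996, n₁=24
x̄₂=30.238, s₂=5.049, n₂=21
s_p² = [23·5.996² + 20·5.049²]/43 = 31.0876
SE = √(s_p²·(1/24+1/21)) = 1.6660
t = (50.042−30.238)/1.6660 = 11.8866
df = 43

test statistic = 11.887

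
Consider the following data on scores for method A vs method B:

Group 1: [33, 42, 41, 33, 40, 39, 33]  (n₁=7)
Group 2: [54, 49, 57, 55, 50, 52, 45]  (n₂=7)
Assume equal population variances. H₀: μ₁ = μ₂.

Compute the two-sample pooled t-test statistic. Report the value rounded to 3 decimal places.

x̄₁=37.286, s₁=4.112, n₁=7
x̄₂=51.714, s₂=4.071, n₂=7
s_p² = [6·4.112² + 6·4.071²]/12 = 16.7381
SE = √(s_p²·(1/7+1/7)) = 2.1869
t = (37.286−51.714)/2.1869 = -6.5979
df = 12

test statistic = -6.598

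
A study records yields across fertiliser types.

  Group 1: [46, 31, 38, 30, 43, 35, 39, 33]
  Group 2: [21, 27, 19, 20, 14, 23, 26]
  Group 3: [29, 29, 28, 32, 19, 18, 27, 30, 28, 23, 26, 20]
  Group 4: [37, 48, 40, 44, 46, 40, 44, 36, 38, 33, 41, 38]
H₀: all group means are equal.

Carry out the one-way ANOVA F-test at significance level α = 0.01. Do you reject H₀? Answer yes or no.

reject H₀: yes

Group means [36.88, 21.43, 25.75, 40.42], grand mean 31.769
SSB = Σnᵢ(x̄ᵢ−x̄)² = 2289.167; SSW = ΣΣ(x−x̄ᵢ)² = 793.756
MSB = 2289.167/3 = 763.0557; MSW = 793.756/35 = 22.6787
F = MSB/MSW = 33.6463
df = (3, 35)
p-value (upper-tail) = 0.00000
At α=0.01: p < α → reject H₀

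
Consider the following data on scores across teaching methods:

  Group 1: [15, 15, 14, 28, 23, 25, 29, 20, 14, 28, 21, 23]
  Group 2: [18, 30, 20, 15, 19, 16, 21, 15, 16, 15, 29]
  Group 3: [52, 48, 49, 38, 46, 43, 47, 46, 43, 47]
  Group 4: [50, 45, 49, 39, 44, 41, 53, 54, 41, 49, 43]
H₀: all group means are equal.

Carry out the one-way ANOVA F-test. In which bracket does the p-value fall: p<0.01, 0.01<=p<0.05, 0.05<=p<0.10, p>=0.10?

Group means [21.25, 19.45, 45.90, 46.18], grand mean 32.636
SSB = Σnᵢ(x̄ᵢ−x̄)² = 7244.668; SSW = ΣΣ(x−x̄ᵢ)² = 1039.514
MSB = 7244.668/3 = 2414.8894; MSW = 1039.514/40 = 25.9878
F = MSB/MSW = 92.9238
df = (3, 40)
p-value (upper-tail) = 0.00000
→ bracket: p<0.01

p-value bracket: p<0.01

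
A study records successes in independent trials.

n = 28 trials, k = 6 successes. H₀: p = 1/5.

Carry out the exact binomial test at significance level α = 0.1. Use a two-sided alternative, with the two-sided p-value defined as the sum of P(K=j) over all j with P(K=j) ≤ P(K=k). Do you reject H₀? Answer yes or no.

reject H₀: no

Exact binomial: n=28, k=6, p₀=1/5=0.2000
P(X=j) = C(n,j)·p₀^j·(1−p₀)^(n−j); p = Σ P(X=j) over j with P(X=j) ≤ P(X=6)
p-value (two-sided) = 0.81435
At α=0.1: p ≥ α → fail to reject H₀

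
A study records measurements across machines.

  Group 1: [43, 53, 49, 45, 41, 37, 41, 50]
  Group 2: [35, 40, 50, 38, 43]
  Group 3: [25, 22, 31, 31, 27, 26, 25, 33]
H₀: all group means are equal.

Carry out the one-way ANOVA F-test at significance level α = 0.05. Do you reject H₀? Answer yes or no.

Group means [44.88, 41.20, 27.50], grand mean 37.381
SSB = Σnᵢ(x̄ᵢ−x̄)² = 1303.277; SSW = ΣΣ(x−x̄ᵢ)² = 435.675
MSB = 1303.277/2 = 651.6387; MSW = 435.675/18 = 24.2042
F = MSB/MSW = 26.9226
df = (2, 18)
p-value (upper-tail) = 0.00000
At α=0.05: p < α → reject H₀

reject H₀: yes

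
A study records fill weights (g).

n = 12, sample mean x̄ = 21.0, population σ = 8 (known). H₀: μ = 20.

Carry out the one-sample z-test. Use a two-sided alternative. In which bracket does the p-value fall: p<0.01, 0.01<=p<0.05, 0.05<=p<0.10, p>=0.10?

SE = σ/√n = 8/√12 = 2.3094
z = (x̄−μ₀)/SE = (21.0−20)/2.3094 = 0.4330
p-value (two-sided) = 0.66501
→ bracket: p>=0.10

p-value bracket: p>=0.10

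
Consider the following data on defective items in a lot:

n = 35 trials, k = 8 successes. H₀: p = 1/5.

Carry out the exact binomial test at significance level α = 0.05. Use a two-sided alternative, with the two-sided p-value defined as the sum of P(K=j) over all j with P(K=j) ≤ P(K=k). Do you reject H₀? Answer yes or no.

reject H₀: no

Exact binomial: n=35, k=8, p₀=1/5=0.2000
P(X=j) = C(n,j)·p₀^j·(1−p₀)^(n−j); p = Σ P(X=j) over j with P(X=j) ≤ P(X=8)
p-value (two-sided) = 0.67276
At α=0.05: p ≥ α → fail to reject H₀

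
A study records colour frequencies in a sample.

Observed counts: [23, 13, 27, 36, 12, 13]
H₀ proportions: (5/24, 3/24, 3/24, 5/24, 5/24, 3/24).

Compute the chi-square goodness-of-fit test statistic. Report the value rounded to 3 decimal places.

n = 124; E_i = n·p_i = [25.83, 15.50, 15.50, 25.83, 25.83, 15.50]
χ² = (23−25.83)²/25.83 + (13−15.50)²/15.50 + (27−15.50)²/15.50 + (36−25.83)²/25.83 + (12−25.83)²/25.83 + (13−15.50)²/15.50 = 21.0581
df = 5

test statistic = 21.058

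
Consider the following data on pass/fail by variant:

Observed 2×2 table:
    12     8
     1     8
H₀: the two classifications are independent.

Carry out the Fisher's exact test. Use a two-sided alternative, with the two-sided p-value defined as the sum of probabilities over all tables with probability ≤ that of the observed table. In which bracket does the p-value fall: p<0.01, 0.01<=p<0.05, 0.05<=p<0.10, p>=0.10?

p-value bracket: 0.01<=p<0.05

Margins: r₁=20, r₂=9, c₁=13, c₂=16, n=29
p_obs = C(20,12)·C(9,1)/C(29,13); sum pmf over tables with pmf ≤ p_obs
p-value (two-sided) = 0.01998
→ bracket: 0.01<=p<0.05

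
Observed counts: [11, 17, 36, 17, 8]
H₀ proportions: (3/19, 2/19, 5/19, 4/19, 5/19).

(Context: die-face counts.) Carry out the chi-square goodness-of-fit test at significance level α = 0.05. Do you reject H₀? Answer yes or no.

n = 89; E_i = n·p_i = [14.05, 9.37, 23.42, 18.74, 23.42]
χ² = (11−14.05)²/14.05 + (17−9.37)²/9.37 + (36−23.42)²/23.42 + (17−18.74)²/18.74 + (8−23.42)²/23.42 = 23.9504
df = 4
p-value (upper-tail) = 0.00008
At α=0.05: p < α → reject H₀

reject H₀: yes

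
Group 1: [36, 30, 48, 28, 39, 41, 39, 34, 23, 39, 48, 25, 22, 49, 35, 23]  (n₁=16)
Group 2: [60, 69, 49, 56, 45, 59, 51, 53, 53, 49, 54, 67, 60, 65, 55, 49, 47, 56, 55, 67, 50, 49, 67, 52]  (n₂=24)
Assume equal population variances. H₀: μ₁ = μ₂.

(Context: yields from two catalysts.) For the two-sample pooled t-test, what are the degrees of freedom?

df = n₁ + n₂ − 2 = 16 + 24 − 2 = 38

degrees of freedom = 38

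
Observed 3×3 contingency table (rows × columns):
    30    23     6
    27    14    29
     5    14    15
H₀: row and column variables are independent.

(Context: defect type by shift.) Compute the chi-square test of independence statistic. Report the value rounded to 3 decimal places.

test statistic = 25.176

Row totals [59, 70, 34], col totals [62, 51, 50], n=163
χ² = (30−22.44)²/22.44 + (23−18.46)²/18.46 + (6−18.10)²/18.10 + (27−26.63)²/26.63 + (14−21.90)²/21.90 + (29−21.47)²/21.47 + (5−12.93)²/12.93 + (14−10.64)²/10.64 + (15−10.43)²/10.43 = 25.1756
df = 4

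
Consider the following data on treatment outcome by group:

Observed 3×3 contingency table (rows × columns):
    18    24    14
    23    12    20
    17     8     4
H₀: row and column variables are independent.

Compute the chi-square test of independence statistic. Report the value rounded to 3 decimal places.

Row totals [56, 55, 29], col totals [58, 44, 38], n=140
χ² = (18−23.20)²/23.20 + (24−17.60)²/17.60 + (14−15.20)²/15.20 + (23−22.79)²/22.79 + (12−17.29)²/17.29 + (20−14.93)²/14.93 + (17−12.01)²/12.01 + (8−9.11)²/9.11 + (4−7.87)²/7.87 = 11.0380
df = 4

test statistic = 11.038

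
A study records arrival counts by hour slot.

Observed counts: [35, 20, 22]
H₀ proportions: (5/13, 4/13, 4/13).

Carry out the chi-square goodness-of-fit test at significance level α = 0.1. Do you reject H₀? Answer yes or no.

n = 77; E_i = n·p_i = [29.62, 23.69, 23.69]
χ² = (35−29.62)²/29.62 + (20−23.69)²/23.69 + (22−23.69)²/23.69 = 1.6753
df = 2
p-value (upper-tail) = 0.43272
At α=0.1: p ≥ α → fail to reject H₀

reject H₀: no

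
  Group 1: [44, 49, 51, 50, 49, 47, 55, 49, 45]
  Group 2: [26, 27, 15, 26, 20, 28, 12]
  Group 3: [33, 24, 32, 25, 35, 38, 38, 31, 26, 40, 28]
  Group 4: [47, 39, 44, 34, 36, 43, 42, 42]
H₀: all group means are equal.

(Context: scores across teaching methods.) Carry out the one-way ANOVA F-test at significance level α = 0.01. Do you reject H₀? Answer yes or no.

reject H₀: yes

Group means [48.78, 22.00, 31.82, 40.88], grand mean 36.286
SSB = Σnᵢ(x̄ᵢ−x̄)² = 3221.076; SSW = ΣΣ(x−x̄ᵢ)² = 772.067
MSB = 3221.076/3 = 1073.6920; MSW = 772.067/31 = 24.9054
F = MSB/MSW = 43.1108
df = (3, 31)
p-value (upper-tail) = 0.00000
At α=0.01: p < α → reject H₀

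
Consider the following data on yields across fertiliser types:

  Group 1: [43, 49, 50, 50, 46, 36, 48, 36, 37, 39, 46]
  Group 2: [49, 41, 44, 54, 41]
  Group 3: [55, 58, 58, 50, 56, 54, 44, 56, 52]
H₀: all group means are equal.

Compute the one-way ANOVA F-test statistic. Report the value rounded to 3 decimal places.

Group means [43.64, 45.80, 53.67], grand mean 47.680
SSB = Σnᵢ(x̄ᵢ−x̄)² = 520.095; SSW = ΣΣ(x−x̄ᵢ)² = 609.345
MSB = 520.095/2 = 260.0473; MSW = 609.345/22 = 27.6975
F = MSB/MSW = 9.3888
df = (2, 22)

test statistic = 9.389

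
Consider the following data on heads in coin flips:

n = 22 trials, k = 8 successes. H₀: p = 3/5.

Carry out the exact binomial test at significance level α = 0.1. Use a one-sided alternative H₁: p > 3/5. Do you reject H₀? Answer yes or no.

reject H₀: no

Exact binomial: n=22, k=8, p₀=3/5=0.6000
P(X≥8) from Σ C(n,i)·p₀^i·(1−p₀)^(n−i)
p-value (one-sided, H₁ greater) = 0.99295
At α=0.1: p ≥ α → fail to reject H₀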